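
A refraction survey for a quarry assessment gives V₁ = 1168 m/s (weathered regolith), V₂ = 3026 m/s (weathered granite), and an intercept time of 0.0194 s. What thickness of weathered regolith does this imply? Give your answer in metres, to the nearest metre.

θ_c = arcsin(1168/3026) = 22.71°; cos θ_c = 0.9225.
tᵢ = 2h cos θ_c/V₁ ⇒ h = tᵢ·V₁/(2 cos θ_c) = 0.0194·1168/(2·0.9225) = 12.28 m.

12 m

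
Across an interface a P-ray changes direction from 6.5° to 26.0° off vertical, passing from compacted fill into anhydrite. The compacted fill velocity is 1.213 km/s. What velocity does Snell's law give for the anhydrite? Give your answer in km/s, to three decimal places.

4.697 km/s

sin 6.5° = 0.1132; sin 26.0° = 0.4384.
V₂ = V₁·(sin θ₂/sin θ₁) = 1.213·(0.4384/0.1132) = 4.697 km/s.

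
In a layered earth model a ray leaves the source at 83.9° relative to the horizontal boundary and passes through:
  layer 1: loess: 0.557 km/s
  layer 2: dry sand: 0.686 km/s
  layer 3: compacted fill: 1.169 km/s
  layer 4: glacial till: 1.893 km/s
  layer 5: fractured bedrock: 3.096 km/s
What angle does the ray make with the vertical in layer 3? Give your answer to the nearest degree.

13°

From the normal: θ₁ = 90° − 83.9° = 6.1°.
Ray parameter p = sin 6.1° / 0.557 = 1.9078e-01 s/km.
sin θ_3 = p·V_3 = 1.9078e-01 × 1.169 = 0.2230.
θ_3 = arcsin 0.2230 = 12.89°.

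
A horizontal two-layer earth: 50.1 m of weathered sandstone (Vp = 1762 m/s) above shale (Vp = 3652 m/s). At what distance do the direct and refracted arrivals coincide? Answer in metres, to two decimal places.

169.59 m

θ_c = arcsin(1762/3652) = 28.85°, so cos θ_c = 0.8759 and tᵢ = 2h cos θ_c/V₁ = 0.0498 s.
At crossover x/V₁ = x/V₂ + tᵢ ⇒ x = tᵢ/(1/V₁ − 1/V₂) = 0.04981/(5.6754e-04 − 2.7382e-04) = 169.59 m.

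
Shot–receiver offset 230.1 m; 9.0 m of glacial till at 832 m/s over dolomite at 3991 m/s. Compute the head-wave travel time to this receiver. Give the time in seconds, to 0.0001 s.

0.0788 s

t = x/V₂ + 2h·√(V₂²−V₁²)/(V₁V₂).
√(V₂²−V₁²) = √(3991²−832²) = 3903.3 m/s; delay term = 2·9.0·3903.3/(832·3991) = 0.02116 s.
t = 230.1/3991 + 0.02116 = 0.07881 s.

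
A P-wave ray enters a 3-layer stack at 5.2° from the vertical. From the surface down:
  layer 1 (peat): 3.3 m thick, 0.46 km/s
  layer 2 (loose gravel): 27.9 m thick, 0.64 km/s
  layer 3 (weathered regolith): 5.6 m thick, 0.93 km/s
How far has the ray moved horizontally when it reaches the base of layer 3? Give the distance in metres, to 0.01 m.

4.89 m

p = sin θ₁/V₁ = sin 5.2°/0.46 = 1.9703e-01 s/km is conserved through the stack.
Layer 1: θ = 5.20°; offset = 3.3·tan 5.20° = 0.3003 m.
Layer 2: sin θ = p·0.64 = 0.1261 → θ = 7.24°; offset = 27.9·tan 7.24° = 3.5464 m.
Layer 3: sin θ = p·0.93 = 0.1832 → θ = 10.56°; offset = 5.6·tan 10.56° = 1.0438 m.
Σ offsets = 4.8905 m.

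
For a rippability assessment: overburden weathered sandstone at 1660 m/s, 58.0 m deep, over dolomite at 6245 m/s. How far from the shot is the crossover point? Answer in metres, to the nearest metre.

x_cross = 2h·√((V₂+V₁)/(V₂−V₁)).
(V₂+V₁)/(V₂−V₁) = (6245+1660)/(6245−1660) = 1.7241; √ = 1.3131.
x_cross = 2·58.0·1.3131 = 152.31 m.

152 m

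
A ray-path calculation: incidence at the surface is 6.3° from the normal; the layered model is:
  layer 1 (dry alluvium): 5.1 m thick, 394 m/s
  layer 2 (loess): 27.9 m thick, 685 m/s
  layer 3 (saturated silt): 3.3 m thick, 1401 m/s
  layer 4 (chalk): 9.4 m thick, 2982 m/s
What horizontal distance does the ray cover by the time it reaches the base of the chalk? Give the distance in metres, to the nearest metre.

21 m

p = sin θ₁/V₁ = sin 6.3°/394 = 2.7851e-04 s/m is conserved through the stack.
Layer 1: θ = 6.30°; offset = 5.1·tan 6.30° = 0.563 m.
Layer 2: sin θ = p·685 = 0.1908 → θ = 11.00°; offset = 27.9·tan 11.00° = 5.422 m.
Layer 3: sin θ = p·1401 = 0.3902 → θ = 22.97°; offset = 3.3·tan 22.97° = 1.399 m.
Layer 4: sin θ = p·2982 = 0.8305 → θ = 56.15°; offset = 9.4·tan 56.15° = 14.017 m.
Summing the layer offsets gives 21.401 m.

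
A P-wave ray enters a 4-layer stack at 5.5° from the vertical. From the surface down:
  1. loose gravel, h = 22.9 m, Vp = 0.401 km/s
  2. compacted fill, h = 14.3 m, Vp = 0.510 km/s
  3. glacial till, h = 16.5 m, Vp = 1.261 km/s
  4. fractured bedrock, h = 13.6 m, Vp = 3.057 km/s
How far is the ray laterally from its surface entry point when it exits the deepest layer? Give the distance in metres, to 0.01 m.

23.73 m

Apply Snell's law at each interface; in layer i the horizontal offset is hᵢ·tan θᵢ.
Layer 1: θ = 5.50°; offset = 22.9·tan 5.50° = 2.2050 m.
Layer 2: sin θ = 0.510·sin 5.5°/0.401 = 0.1219, θ = 7.00°; offset = 14.3·tan 7.00° = 1.7562 m.
Layer 3: sin θ = 1.261·sin 5.5°/0.401 = 0.3014, θ = 17.54°; offset = 16.5·tan 17.54° = 5.2156 m.
Layer 4: sin θ = 3.057·sin 5.5°/0.401 = 0.7307, θ = 46.94°; offset = 13.6·tan 46.94° = 14.5551 m.
Total horizontal offset = 23.7320 m.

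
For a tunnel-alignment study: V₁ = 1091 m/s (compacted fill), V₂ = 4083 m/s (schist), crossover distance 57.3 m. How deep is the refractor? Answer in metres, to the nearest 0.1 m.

21.8 m

h = (x_cross/2)·√((V₂−V₁)/(V₂+V₁)).
(V₂−V₁)/(V₂+V₁) = (4083−1091)/(4083+1091) = 0.5783; √ = 0.7604.
h = (57.3/2)·0.7604 = 21.79 m.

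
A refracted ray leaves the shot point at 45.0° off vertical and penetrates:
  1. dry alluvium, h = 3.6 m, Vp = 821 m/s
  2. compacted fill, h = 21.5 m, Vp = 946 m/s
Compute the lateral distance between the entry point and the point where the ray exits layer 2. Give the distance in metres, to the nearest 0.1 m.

Apply Snell's law at each interface; in layer i the horizontal offset is hᵢ·tan θᵢ.
Layer 1: θ = 45.00°; offset = 3.6·tan 45.00° = 3.600 m.
Layer 2: sin θ = 946·sin 45.0°/821 = 0.8148, θ = 54.56°; offset = 21.5·tan 54.56° = 30.213 m.
Σ offsets = 33.813 m.

33.8 m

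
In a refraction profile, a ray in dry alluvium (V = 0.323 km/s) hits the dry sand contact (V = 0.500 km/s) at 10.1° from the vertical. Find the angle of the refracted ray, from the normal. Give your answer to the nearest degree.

16°

sin θ₁/V₁ = sin θ₂/V₂ ⇒ sin θ₂ = 0.500·sin 10.1°/0.323 = 0.500·0.1754/0.323 = 0.2715.
θ₂ = sin⁻¹(0.2715) = 15.75° (from vertical).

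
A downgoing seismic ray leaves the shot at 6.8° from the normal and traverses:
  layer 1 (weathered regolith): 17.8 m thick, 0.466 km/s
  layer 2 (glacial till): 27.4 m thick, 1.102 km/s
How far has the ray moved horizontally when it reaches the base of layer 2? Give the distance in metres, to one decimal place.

Ray parameter p = sin 6.8° / 0.466 km/s = 2.5409e-01 s/km.
Layer 1: θ = 6.80°; offset = 17.8·tan 6.80° = 2.123 m.
Layer 2: sin θ = p·1.102 = 0.2800 → θ = 16.26°; offset = 27.4·tan 16.26° = 7.992 m.
Σ offsets = 10.114 m.

10.1 m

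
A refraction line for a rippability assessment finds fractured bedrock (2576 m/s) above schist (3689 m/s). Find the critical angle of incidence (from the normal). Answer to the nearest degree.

Critical incidence: sin θ_c = V₁/V₂ = 2576/3689 = 0.6983.
θ_c = arcsin 0.6983 = 44.29°.

44°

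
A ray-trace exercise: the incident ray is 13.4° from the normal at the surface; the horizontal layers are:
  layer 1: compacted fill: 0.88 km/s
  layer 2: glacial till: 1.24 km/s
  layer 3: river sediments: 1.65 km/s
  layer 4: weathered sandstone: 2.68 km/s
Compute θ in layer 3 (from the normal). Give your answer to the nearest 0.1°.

Ray parameter p = sin 13.4° / 0.88 = 2.6335e-01 s/km.
sin θ_3 = p·V_3 = 2.6335e-01 × 1.65 = 0.4345.
θ_3 = 25.76° from the vertical.

25.8°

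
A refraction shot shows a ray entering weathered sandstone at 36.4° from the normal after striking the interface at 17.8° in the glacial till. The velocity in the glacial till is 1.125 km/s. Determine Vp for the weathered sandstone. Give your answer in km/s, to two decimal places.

sin 17.8° = 0.3057; sin 36.4° = 0.5934.
V₂ = V₁·(sin θ₂/sin θ₁) = 1.125·(0.5934/0.3057) = 2.18 km/s.

2.18 km/s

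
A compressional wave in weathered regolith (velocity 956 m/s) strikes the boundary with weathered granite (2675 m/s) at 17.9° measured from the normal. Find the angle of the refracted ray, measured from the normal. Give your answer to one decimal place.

Snell's law: sin θ₂ = (V₂/V₁)·sin θ₁ = (2675/956)·sin 17.9° = 0.8600.
θ₂ = sin⁻¹(0.8600) = 59.32° (from vertical).

59.3°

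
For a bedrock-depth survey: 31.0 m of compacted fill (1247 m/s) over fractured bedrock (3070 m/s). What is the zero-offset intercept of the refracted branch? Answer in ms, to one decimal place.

45.4 ms

θ_c = arcsin(V₁/V₂) = arcsin(1247/3070) = 23.97°; cos θ_c = 0.9138.
tᵢ = 2h·cos θ_c / V₁ = 2·31.0·0.9138 / 1247 = 0.04543 s.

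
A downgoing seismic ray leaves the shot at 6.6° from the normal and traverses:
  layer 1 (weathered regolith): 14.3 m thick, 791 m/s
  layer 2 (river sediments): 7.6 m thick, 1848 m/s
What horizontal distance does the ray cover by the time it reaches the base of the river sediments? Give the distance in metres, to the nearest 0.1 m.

Apply Snell's law at each interface; in layer i the horizontal offset is hᵢ·tan θᵢ.
Layer 1: θ = 6.60°; offset = 14.3·tan 6.60° = 1.655 m.
Layer 2: sin θ = 1848·sin 6.6°/791 = 0.2685, θ = 15.58°; offset = 7.6·tan 15.58° = 2.119 m.
Total horizontal offset = 3.773 m.

3.8 m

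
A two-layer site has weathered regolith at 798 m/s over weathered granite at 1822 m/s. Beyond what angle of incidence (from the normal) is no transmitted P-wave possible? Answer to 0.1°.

At critical incidence the refracted ray runs along the interface (θ₂ = 90°), so sin θ_c = V₁/V₂.
θ_c = arcsin(798/1822) = arcsin 0.4380 = 25.98°.

26.0°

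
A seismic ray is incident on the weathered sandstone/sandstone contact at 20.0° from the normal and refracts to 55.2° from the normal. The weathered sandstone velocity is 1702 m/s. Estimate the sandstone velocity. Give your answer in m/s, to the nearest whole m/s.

sin 20.0° = 0.3420; sin 55.2° = 0.8211.
V₂ = V₁·(sin θ₂/sin θ₁) = 1702·(0.8211/0.3420) = 4086.30 m/s.

4086 m/s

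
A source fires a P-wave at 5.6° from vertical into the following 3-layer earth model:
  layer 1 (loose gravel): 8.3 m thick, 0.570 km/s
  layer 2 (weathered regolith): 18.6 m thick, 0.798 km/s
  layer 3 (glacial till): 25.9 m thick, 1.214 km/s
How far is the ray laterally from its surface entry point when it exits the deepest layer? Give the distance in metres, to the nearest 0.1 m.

Ray parameter p = sin 5.6° / 0.570 km/s = 1.7120e-01 s/km.
Layer 1: θ = 5.60°; offset = 8.3·tan 5.60° = 0.814 m.
Layer 2: sin θ = p·0.798 = 0.1366 → θ = 7.85°; offset = 18.6·tan 7.85° = 2.565 m.
Layer 3: sin θ = p·1.214 = 0.2078 → θ = 12.00°; offset = 25.9·tan 12.00° = 5.503 m.
Σ offsets = 8.882 m.

8.9 m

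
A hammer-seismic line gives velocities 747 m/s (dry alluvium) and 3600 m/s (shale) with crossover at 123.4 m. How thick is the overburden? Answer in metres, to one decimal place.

50.0 m

h = (x_cross/2)·√((V₂−V₁)/(V₂+V₁)).
(V₂−V₁)/(V₂+V₁) = (3600−747)/(3600+747) = 0.6563; √ = 0.8101.
h = (123.4/2)·0.8101 = 49.99 m.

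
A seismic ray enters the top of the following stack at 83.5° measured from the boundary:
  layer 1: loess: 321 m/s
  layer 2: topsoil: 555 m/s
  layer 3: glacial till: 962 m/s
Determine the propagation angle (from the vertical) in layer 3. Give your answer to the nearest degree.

From the normal: θ₁ = 90° − 83.5° = 6.5°.
Snell's law across each interface conserves sin θ / V, so sin θ_3 = V_3·sin θ₁/V₁.
sin θ_3 = 962 × sin 6.5° / 321 = 0.3393.
θ_3 = 19.83° from the vertical.

20°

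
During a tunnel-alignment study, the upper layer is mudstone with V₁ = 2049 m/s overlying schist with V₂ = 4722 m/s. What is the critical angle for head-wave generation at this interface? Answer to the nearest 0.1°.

Critical incidence: sin θ_c = V₁/V₂ = 2049/4722 = 0.4339.
θ_c = arcsin 0.4339 = 25.72°.

25.7°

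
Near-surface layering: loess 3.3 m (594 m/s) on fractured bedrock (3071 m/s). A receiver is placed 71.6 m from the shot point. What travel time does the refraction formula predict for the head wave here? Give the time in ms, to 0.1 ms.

θ_c = arcsin(V₁/V₂) = arcsin(594/3071) = 11.15°, cos θ_c = 0.9811.
Intercept time tᵢ = 2h cos θ_c / V₁ = 2·3.3·0.9811/594 = 0.01090 s.
t = x/V₂ + tᵢ = 71.6/3071 + 0.01090 = 0.03422 s.

34.2 ms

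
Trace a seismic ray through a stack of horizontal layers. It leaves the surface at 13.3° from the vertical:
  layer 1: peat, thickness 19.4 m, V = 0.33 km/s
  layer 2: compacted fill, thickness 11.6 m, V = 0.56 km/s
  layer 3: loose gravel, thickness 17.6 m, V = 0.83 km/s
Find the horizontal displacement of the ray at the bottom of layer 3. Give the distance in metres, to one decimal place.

22.0 m

Ray parameter p = sin 13.3° / 0.33 km/s = 6.9712e-01 s/km.
Layer 1: θ = 13.30°; offset = 19.4·tan 13.30° = 4.586 m.
Layer 2: sin θ = p·0.56 = 0.3904 → θ = 22.98°; offset = 11.6·tan 22.98° = 4.919 m.
Layer 3: sin θ = p·0.83 = 0.5786 → θ = 35.35°; offset = 17.6·tan 35.35° = 12.486 m.
Total horizontal offset = 21.991 m.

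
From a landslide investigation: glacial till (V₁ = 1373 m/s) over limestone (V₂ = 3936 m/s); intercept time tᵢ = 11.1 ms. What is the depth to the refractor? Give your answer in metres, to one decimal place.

8.1 m

θ_c = arcsin(1373/3936) = 20.42°; cos θ_c = 0.9372.
tᵢ = 2h cos θ_c/V₁ ⇒ h = tᵢ·V₁/(2 cos θ_c) = 0.0111·1373/(2·0.9372) = 8.13 m.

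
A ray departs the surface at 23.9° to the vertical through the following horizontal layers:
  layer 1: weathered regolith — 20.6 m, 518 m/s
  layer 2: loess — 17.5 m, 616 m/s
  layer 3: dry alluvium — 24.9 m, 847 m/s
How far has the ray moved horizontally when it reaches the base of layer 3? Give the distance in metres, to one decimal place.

Apply Snell's law at each interface; in layer i the horizontal offset is hᵢ·tan θᵢ.
Layer 1: θ = 23.90°; offset = 20.6·tan 23.90° = 9.129 m.
Layer 2: sin θ = 616·sin 23.9°/518 = 0.4818, θ = 28.80°; offset = 17.5·tan 28.80° = 9.622 m.
Layer 3: sin θ = 847·sin 23.9°/518 = 0.6625, θ = 41.49°; offset = 24.9·tan 41.49° = 22.020 m.
Σ offsets = 40.771 m.

40.8 m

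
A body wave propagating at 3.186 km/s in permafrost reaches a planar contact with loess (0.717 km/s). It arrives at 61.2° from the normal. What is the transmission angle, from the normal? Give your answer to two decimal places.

Snell's law: sin θ₂ = (V₂/V₁)·sin θ₁ = (0.717/3.186)·sin 61.2° = 0.1972.
θ₂ = arcsin 0.1972 = 11.37° from the normal.

11.37°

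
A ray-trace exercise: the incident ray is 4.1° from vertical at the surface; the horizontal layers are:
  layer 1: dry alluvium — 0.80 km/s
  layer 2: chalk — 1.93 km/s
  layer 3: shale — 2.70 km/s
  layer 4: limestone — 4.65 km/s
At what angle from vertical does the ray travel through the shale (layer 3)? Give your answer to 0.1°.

Snell's law across each interface conserves sin θ / V, so sin θ_3 = V_3·sin θ₁/V₁.
sin θ_3 = 2.70 × sin 4.1° / 0.80 = 0.2413.
θ_3 = arcsin 0.2413 = 13.96°.

14.0°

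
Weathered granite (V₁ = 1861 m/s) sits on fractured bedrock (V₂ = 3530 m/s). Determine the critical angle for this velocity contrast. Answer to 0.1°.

At critical incidence the refracted ray runs along the interface (θ₂ = 90°), so sin θ_c = V₁/V₂.
θ_c = arcsin(1861/3530) = arcsin 0.5272 = 31.82°.

31.8°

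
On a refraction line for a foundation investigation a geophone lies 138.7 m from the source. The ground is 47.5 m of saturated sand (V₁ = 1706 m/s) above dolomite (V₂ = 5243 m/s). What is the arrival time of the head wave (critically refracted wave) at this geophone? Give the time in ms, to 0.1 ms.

θ_c = arcsin(V₁/V₂) = arcsin(1706/5243) = 18.99°, cos θ_c = 0.9456.
Intercept time tᵢ = 2h cos θ_c / V₁ = 2·47.5·0.9456/1706 = 0.05266 s.
t = x/V₂ + tᵢ = 138.7/5243 + 0.05266 = 0.07911 s.

79.1 ms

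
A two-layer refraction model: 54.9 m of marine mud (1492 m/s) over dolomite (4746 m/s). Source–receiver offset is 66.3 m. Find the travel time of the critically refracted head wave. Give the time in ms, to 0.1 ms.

83.8 ms

θ_c = arcsin(V₁/V₂) = arcsin(1492/4746) = 18.32°, cos θ_c = 0.9493.
Intercept time tᵢ = 2h cos θ_c / V₁ = 2·54.9·0.9493/1492 = 0.06986 s.
t = x/V₂ + tᵢ = 66.3/4746 + 0.06986 = 0.08383 s.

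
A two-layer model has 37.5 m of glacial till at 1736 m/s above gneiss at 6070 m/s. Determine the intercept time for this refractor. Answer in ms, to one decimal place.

41.4 ms

θ_c = arcsin(V₁/V₂) = arcsin(1736/6070) = 16.62°; cos θ_c = 0.9582.
tᵢ = 2h·cos θ_c / V₁ = 2·37.5·0.9582 / 1736 = 0.04140 s.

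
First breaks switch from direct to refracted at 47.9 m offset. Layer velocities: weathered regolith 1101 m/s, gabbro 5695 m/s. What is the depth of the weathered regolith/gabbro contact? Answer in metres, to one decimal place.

h = (x_cross/2)·√((V₂−V₁)/(V₂+V₁)).
(V₂−V₁)/(V₂+V₁) = (5695−1101)/(5695+1101) = 0.6760; √ = 0.8222.
h = (47.9/2)·0.8222 = 19.69 m.

19.7 m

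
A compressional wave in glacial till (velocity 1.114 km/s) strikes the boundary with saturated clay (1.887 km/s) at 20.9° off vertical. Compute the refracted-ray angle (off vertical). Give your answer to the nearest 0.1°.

37.2°

Snell's law: sin θ₂ = (V₂/V₁)·sin θ₁ = (1.887/1.114)·sin 20.9° = 0.6043.
θ₂ = arcsin 0.6043 = 37.18° from the normal.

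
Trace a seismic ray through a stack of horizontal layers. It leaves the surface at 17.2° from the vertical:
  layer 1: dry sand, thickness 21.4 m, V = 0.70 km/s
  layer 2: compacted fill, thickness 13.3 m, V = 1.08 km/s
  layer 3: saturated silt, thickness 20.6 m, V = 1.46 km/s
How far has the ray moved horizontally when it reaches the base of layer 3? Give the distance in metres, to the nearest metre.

p = sin θ₁/V₁ = sin 17.2°/0.70 = 4.2244e-01 s/km is conserved through the stack.
Layer 1: θ = 17.20°; offset = 21.4·tan 17.20° = 6.624 m.
Layer 2: sin θ = p·1.08 = 0.4562 → θ = 27.14°; offset = 13.3·tan 27.14° = 6.819 m.
Layer 3: sin θ = p·1.46 = 0.6168 → θ = 38.08°; offset = 20.6·tan 38.08° = 16.141 m.
Summing the layer offsets gives 29.584 m.

30 m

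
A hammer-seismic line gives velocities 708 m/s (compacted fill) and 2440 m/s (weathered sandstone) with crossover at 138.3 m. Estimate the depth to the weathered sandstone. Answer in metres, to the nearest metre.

h = (x_cross/2)·√((V₂−V₁)/(V₂+V₁)).
(V₂−V₁)/(V₂+V₁) = (2440−708)/(2440+708) = 0.5502; √ = 0.7417.
h = (138.3/2)·0.7417 = 51.29 m.

51 m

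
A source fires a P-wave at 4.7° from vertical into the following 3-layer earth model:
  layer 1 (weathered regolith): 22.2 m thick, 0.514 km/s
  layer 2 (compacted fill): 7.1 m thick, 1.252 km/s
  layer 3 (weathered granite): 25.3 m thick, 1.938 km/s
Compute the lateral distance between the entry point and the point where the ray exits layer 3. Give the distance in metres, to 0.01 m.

11.49 m

Apply Snell's law at each interface; in layer i the horizontal offset is hᵢ·tan θᵢ.
Layer 1: θ = 4.70°; offset = 22.2·tan 4.70° = 1.8252 m.
Layer 2: sin θ = 1.252·sin 4.7°/0.514 = 0.1996, θ = 11.51°; offset = 7.1·tan 11.51° = 1.4462 m.
Layer 3: sin θ = 1.938·sin 4.7°/0.514 = 0.3089, θ = 18.00°; offset = 25.3·tan 18.00° = 8.2183 m.
Σ offsets = 11.4896 m.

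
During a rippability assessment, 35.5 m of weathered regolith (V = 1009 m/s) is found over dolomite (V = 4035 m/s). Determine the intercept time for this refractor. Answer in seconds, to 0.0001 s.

tᵢ = 2h·√(V₂²−V₁²)/(V₁V₂).
√(V₂²−V₁²) = √(4035²−1009²) = 3906.8 m/s.
tᵢ = 2·35.5·3906.8/(1009·4035) = 0.06813 s.

0.0681 s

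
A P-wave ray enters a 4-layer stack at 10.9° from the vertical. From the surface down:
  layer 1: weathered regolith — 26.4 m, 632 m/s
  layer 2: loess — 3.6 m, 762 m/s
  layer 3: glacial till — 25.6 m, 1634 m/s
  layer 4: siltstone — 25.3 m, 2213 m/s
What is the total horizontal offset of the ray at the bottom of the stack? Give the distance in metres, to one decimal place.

42.6 m

Apply Snell's law at each interface; in layer i the horizontal offset is hᵢ·tan θᵢ.
Layer 1: θ = 10.90°; offset = 26.4·tan 10.90° = 5.084 m.
Layer 2: sin θ = 762·sin 10.9°/632 = 0.2280, θ = 13.18°; offset = 3.6·tan 13.18° = 0.843 m.
Layer 3: sin θ = 1634·sin 10.9°/632 = 0.4889, θ = 29.27°; offset = 25.6·tan 29.27° = 14.347 m.
Layer 4: sin θ = 2213·sin 10.9°/632 = 0.6621, θ = 41.46°; offset = 25.3·tan 41.46° = 22.354 m.
Summing the layer offsets gives 42.628 m.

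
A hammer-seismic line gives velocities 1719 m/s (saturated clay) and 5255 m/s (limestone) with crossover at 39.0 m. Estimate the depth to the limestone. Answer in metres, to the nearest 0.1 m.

13.9 m

h = (x_cross/2)·√((V₂−V₁)/(V₂+V₁)).
(V₂−V₁)/(V₂+V₁) = (5255−1719)/(5255+1719) = 0.5070; √ = 0.7121.
h = (39.0/2)·0.7121 = 13.89 m.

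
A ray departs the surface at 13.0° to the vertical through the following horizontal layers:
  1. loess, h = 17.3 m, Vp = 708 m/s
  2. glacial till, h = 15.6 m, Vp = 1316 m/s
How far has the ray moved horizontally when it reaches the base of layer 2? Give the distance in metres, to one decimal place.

11.2 m

p = sin θ₁/V₁ = sin 13.0°/708 = 3.1773e-04 s/m is conserved through the stack.
Layer 1: θ = 13.00°; offset = 17.3·tan 13.00° = 3.994 m.
Layer 2: sin θ = p·1316 = 0.4181 → θ = 24.72°; offset = 15.6·tan 24.72° = 7.181 m.
Summing the layer offsets gives 11.175 m.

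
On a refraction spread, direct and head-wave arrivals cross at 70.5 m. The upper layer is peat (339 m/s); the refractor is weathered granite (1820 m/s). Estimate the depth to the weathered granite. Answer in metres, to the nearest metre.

x_cross = 2h·√((V₂+V₁)/(V₂−V₁)) → h = x_cross / (2·√((V₂+V₁)/(V₂−V₁))).
√((V₂+V₁)/(V₂−V₁)) = √((1820+339)/(1820−339)) = 1.2074.
h = 70.5 / (2·1.2074) = 29.20 m.

29 m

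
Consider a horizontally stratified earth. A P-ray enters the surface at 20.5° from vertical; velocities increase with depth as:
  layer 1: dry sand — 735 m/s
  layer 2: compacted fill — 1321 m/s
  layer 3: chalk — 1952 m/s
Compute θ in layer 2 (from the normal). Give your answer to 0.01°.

39.01°

Snell's law across each interface conserves sin θ / V, so sin θ_2 = V_2·sin θ₁/V₁.
sin θ_2 = 1321 × sin 20.5° / 735 = 0.6294.
θ_2 = 39.01° from the vertical.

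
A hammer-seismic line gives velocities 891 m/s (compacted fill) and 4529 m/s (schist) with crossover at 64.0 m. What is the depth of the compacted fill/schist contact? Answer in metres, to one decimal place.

x_cross = 2h·√((V₂+V₁)/(V₂−V₁)) → h = x_cross / (2·√((V₂+V₁)/(V₂−V₁))).
√((V₂+V₁)/(V₂−V₁)) = √((4529+891)/(4529−891)) = 1.2206.
h = 64.0 / (2·1.2206) = 26.22 m.

26.2 m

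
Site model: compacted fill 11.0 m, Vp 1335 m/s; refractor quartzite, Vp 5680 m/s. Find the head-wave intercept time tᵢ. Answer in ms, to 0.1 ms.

θ_c = arcsin(V₁/V₂) = arcsin(1335/5680) = 13.59°; cos θ_c = 0.9720.
tᵢ = 2h·cos θ_c / V₁ = 2·11.0·0.9720 / 1335 = 0.01602 s.

16.0 ms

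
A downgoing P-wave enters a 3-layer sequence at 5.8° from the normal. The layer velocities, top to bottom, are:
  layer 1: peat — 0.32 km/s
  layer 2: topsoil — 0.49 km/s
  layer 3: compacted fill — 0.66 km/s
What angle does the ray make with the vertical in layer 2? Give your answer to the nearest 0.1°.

8.9°

Snell's law across each interface conserves sin θ / V, so sin θ_2 = V_2·sin θ₁/V₁.
sin θ_2 = 0.49 × sin 5.8° / 0.32 = 0.1547.
θ_2 = 8.90° from the vertical.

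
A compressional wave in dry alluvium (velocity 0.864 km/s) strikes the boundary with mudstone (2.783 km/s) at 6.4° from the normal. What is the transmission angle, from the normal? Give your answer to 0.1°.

21.0°

sin θ₁/V₁ = sin θ₂/V₂ ⇒ sin θ₂ = 2.783·sin 6.4°/0.864 = 2.783·0.1115/0.864 = 0.3590.
θ₂ = arcsin 0.3590 = 21.04° from the normal.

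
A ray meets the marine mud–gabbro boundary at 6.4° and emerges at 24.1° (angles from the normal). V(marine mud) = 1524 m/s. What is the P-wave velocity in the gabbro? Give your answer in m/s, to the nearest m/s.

5583 m/s

Snell's law: sin 6.4°/V₁ = sin 24.1°/V₂.
V₂ = V₁·sin 24.1°/sin 6.4° = 1524 × 3.6632 = 5582.68 m/s.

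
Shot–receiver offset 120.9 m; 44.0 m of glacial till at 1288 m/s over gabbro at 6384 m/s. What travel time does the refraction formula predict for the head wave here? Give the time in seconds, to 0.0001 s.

0.0859 s

t = x/V₂ + 2h·√(V₂²−V₁²)/(V₁V₂).
√(V₂²−V₁²) = √(6384²−1288²) = 6252.7 m/s; delay term = 2·44.0·6252.7/(1288·6384) = 0.06692 s.
t = 120.9/6384 + 0.06692 = 0.08586 s.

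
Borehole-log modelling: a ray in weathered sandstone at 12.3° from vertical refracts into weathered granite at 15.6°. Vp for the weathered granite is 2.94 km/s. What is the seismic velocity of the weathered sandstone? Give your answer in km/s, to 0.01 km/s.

2.33 km/s

sin 12.3° = 0.2130; sin 15.6° = 0.2689.
V₁ = V₂·(sin θ₁/sin θ₂) = 2.94·(0.2130/0.2689) = 2.33 km/s.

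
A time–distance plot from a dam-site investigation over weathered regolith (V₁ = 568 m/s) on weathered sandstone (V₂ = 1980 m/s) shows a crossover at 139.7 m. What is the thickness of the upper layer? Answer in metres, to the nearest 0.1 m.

52.0 m

x_cross = 2h·√((V₂+V₁)/(V₂−V₁)) → h = x_cross / (2·√((V₂+V₁)/(V₂−V₁))).
√((V₂+V₁)/(V₂−V₁)) = √((1980+568)/(1980−568)) = 1.3433.
h = 139.7 / (2·1.3433) = 52.00 m.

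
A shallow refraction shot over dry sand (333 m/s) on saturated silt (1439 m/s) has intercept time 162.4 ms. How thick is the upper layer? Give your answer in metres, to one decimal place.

θ_c = arcsin(333/1439) = 13.38°; cos θ_c = 0.9729.
tᵢ = 2h cos θ_c/V₁ ⇒ h = tᵢ·V₁/(2 cos θ_c) = 0.1624·333/(2·0.9729) = 27.79 m.

27.8 m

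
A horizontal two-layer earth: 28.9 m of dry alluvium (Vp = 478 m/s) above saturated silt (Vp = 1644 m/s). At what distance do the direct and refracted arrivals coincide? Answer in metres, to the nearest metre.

θ_c = arcsin(478/1644) = 16.90°, so cos θ_c = 0.9568 and tᵢ = 2h cos θ_c/V₁ = 0.1157 s.
At crossover x/V₁ = x/V₂ + tᵢ ⇒ x = tᵢ/(1/V₁ − 1/V₂) = 0.11570/(2.0921e-03 − 6.0827e-04) = 77.97 m.

78 m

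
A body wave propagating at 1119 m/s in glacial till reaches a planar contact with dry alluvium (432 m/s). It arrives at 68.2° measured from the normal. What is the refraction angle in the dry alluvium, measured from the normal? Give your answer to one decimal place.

21.0°

Snell's law: sin θ₂ = (V₂/V₁)·sin θ₁ = (432/1119)·sin 68.2° = 0.3585.
θ₂ = sin⁻¹(0.3585) = 21.01° (from vertical).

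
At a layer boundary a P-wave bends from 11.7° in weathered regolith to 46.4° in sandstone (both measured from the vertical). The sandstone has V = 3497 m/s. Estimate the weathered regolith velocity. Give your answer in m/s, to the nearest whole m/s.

sin 11.7° = 0.2028; sin 46.4° = 0.7242.
V₁ = V₂·(sin θ₁/sin θ₂) = 3497·(0.2028/0.7242) = 979.25 m/s.

979 m/s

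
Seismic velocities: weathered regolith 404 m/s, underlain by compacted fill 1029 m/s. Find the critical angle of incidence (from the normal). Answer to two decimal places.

Critical incidence: sin θ_c = V₁/V₂ = 404/1029 = 0.3926.
θ_c = arcsin 0.3926 = 23.12°.

23.12°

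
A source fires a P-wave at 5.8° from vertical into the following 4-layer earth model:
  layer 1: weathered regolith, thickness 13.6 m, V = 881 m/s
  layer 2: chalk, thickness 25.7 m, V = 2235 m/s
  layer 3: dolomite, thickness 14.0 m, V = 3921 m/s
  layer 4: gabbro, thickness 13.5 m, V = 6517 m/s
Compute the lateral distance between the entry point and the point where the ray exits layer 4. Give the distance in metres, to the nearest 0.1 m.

30.4 m

Apply Snell's law at each interface; in layer i the horizontal offset is hᵢ·tan θᵢ.
Layer 1: θ = 5.80°; offset = 13.6·tan 5.80° = 1.381 m.
Layer 2: sin θ = 2235·sin 5.8°/881 = 0.2564, θ = 14.85°; offset = 25.7·tan 14.85° = 6.816 m.
Layer 3: sin θ = 3921·sin 5.8°/881 = 0.4498, θ = 26.73°; offset = 14.0·tan 26.73° = 7.050 m.
Layer 4: sin θ = 6517·sin 5.8°/881 = 0.7475, θ = 48.38°; offset = 13.5·tan 48.38° = 15.194 m.
Σ offsets = 30.442 m.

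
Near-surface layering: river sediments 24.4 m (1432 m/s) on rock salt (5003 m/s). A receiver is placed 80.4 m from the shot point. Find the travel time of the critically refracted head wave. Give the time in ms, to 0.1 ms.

t = x/V₂ + 2h·√(V₂²−V₁²)/(V₁V₂).
√(V₂²−V₁²) = √(5003²−1432²) = 4793.7 m/s; delay term = 2·24.4·4793.7/(1432·5003) = 0.03265 s.
t = 80.4/5003 + 0.03265 = 0.04872 s.

48.7 ms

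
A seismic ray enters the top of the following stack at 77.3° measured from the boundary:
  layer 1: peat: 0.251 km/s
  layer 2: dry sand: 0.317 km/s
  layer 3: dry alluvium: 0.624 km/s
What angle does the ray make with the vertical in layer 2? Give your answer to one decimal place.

16.1°

From the normal: θ₁ = 90° − 77.3° = 12.7°.
Ray parameter p = sin 12.7° / 0.251 = 8.7588e-01 s/km.
sin θ_2 = p·V_2 = 8.7588e-01 × 0.317 = 0.2777.
θ_2 = 16.12° from the vertical.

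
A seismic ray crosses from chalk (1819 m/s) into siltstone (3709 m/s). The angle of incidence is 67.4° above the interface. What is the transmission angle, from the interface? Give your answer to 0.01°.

38.41°

Convert to the normal: θ₁ = 90° − 67.4° = 22.6°.
Snell's law: sin θ₂ = (V₂/V₁)·sin θ₁ = (3709/1819)·sin 22.6° = 0.7836.
θ₂ = arcsin 0.7836 = 51.59° from the normal.
From the interface: 90° − 51.59° = 38.41°.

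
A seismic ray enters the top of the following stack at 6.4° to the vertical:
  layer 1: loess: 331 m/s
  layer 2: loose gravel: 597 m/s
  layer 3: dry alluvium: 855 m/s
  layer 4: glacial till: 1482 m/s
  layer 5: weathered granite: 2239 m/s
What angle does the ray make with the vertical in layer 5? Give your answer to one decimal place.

48.9°

Ray parameter p = sin 6.4° / 331 = 3.3676e-04 s/m.
sin θ_5 = p·V_5 = 3.3676e-04 × 2239 = 0.7540.
θ_5 = 48.94° from the vertical.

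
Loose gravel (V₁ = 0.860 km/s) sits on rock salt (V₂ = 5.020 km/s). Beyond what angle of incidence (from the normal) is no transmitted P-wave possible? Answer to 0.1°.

9.9°

At critical incidence the refracted ray runs along the interface (θ₂ = 90°), so sin θ_c = V₁/V₂.
θ_c = arcsin(0.860/5.020) = arcsin 0.1713 = 9.86°.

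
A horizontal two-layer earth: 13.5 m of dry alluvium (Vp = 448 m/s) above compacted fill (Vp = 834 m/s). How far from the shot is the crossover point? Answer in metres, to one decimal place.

x_cross = 2h·√((V₂+V₁)/(V₂−V₁)).
(V₂+V₁)/(V₂−V₁) = (834+448)/(834−448) = 3.3212; √ = 1.8224.
x_cross = 2·13.5·1.8224 = 49.21 m.

49.2 m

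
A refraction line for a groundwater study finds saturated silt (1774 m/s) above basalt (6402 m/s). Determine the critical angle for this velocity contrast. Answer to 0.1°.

16.1°

At critical incidence the refracted ray runs along the interface (θ₂ = 90°), so sin θ_c = V₁/V₂.
θ_c = arcsin(1774/6402) = arcsin 0.2771 = 16.09°.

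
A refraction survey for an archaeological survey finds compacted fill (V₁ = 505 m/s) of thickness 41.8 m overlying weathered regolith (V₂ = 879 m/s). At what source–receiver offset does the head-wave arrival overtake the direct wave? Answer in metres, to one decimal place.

x_cross = 2h·√((V₂+V₁)/(V₂−V₁)).
(V₂+V₁)/(V₂−V₁) = (879+505)/(879−505) = 3.7005; √ = 1.9237.
x_cross = 2·41.8·1.9237 = 160.82 m.

160.8 m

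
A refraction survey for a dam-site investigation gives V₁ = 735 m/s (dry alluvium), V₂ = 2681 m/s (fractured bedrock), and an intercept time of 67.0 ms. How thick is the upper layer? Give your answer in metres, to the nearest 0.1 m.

h = tᵢ·V₁·V₂ / (2·√(V₂²−V₁²)).
√(V₂²−V₁²) = √(2681² − 735²) = 2578.3 m/s.
h = 0.067 s × 735 × 2681 / (2 × 2578.3) = 25.60 m.

25.6 m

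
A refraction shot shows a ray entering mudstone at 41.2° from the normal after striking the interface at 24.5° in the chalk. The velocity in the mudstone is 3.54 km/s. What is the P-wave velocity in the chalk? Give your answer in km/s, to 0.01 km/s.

Snell's law: sin 24.5°/V₁ = sin 41.2°/V₂.
V₁ = V₂·sin 24.5°/sin 41.2° = 3.54 × 0.6296 = 2.23 km/s.

2.23 km/s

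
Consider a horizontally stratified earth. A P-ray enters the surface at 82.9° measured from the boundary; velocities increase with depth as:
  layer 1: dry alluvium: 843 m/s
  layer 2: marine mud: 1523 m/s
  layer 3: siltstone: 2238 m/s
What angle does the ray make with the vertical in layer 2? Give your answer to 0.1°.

From the normal: θ₁ = 90° − 82.9° = 7.1°.
Ray parameter p = sin 7.1° / 843 = 1.4662e-04 s/m.
sin θ_2 = p·V_2 = 1.4662e-04 × 1523 = 0.2233.
θ_2 = 12.90° from the vertical.

12.9°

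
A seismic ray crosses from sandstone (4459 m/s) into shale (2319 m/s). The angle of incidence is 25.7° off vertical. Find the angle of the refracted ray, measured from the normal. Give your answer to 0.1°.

sin θ₁/V₁ = sin θ₂/V₂ ⇒ sin θ₂ = 2319·sin 25.7°/4459 = 2319·0.4337/4459 = 0.2255.
θ₂ = arcsin 0.2255 = 13.03° from the normal.

13.0°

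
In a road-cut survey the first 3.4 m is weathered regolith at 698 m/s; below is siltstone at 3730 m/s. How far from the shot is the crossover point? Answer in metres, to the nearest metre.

θ_c = arcsin(698/3730) = 10.79°, so cos θ_c = 0.9823 and tᵢ = 2h cos θ_c/V₁ = 0.0096 s.
At crossover x/V₁ = x/V₂ + tᵢ ⇒ x = tᵢ/(1/V₁ − 1/V₂) = 0.00957/(1.4327e-03 − 2.6810e-04) = 8.22 m.

8 m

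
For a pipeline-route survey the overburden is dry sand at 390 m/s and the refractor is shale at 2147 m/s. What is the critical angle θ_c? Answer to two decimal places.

10.47°

Critical incidence: sin θ_c = V₁/V₂ = 390/2147 = 0.1816.
θ_c = arcsin 0.1816 = 10.47°.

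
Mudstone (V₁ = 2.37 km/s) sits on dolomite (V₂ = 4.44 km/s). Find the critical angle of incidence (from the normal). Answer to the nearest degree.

At critical incidence the refracted ray runs along the interface (θ₂ = 90°), so sin θ_c = V₁/V₂.
θ_c = arcsin(2.37/4.44) = arcsin 0.5338 = 32.26°.

32°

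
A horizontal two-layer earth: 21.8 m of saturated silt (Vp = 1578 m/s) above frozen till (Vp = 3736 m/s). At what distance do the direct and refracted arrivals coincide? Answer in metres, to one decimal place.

68.4 m

x_cross = 2h·√((V₂+V₁)/(V₂−V₁)).
(V₂+V₁)/(V₂−V₁) = (3736+1578)/(3736−1578) = 2.4625; √ = 1.5692.
x_cross = 2·21.8·1.5692 = 68.42 m.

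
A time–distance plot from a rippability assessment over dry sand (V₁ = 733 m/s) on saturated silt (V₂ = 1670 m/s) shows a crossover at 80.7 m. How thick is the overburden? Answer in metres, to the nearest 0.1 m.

x_cross = 2h·√((V₂+V₁)/(V₂−V₁)) → h = x_cross / (2·√((V₂+V₁)/(V₂−V₁))).
√((V₂+V₁)/(V₂−V₁)) = √((1670+733)/(1670−733)) = 1.6014.
h = 80.7 / (2·1.6014) = 25.20 m.

25.2 m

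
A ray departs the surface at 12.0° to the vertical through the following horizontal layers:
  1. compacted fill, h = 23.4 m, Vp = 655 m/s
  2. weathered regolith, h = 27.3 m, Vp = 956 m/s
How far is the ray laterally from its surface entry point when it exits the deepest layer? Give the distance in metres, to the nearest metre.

p = sin θ₁/V₁ = sin 12.0°/655 = 3.1742e-04 s/m is conserved through the stack.
Layer 1: θ = 12.00°; offset = 23.4·tan 12.00° = 4.974 m.
Layer 2: sin θ = p·956 = 0.3035 → θ = 17.67°; offset = 27.3·tan 17.67° = 8.694 m.
Total horizontal offset = 13.668 m.

14 m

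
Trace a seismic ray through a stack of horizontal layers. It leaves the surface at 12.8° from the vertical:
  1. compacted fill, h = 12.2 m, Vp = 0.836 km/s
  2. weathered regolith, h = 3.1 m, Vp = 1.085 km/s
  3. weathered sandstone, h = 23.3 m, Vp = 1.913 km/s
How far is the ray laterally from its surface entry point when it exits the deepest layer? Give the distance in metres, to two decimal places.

17.41 m

p = sin θ₁/V₁ = sin 12.8°/0.836 = 2.6501e-01 s/km is conserved through the stack.
Layer 1: θ = 12.80°; offset = 12.2·tan 12.80° = 2.7718 m.
Layer 2: sin θ = p·1.085 = 0.2875 → θ = 16.71°; offset = 3.1·tan 16.71° = 0.9307 m.
Layer 3: sin θ = p·1.913 = 0.5070 → θ = 30.46°; offset = 23.3·tan 30.46° = 13.7039 m.
Total horizontal offset = 17.4063 m.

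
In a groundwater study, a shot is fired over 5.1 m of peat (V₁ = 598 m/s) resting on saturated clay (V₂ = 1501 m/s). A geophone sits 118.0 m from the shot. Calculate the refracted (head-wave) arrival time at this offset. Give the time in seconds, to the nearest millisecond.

t = x/V₂ + 2h·√(V₂²−V₁²)/(V₁V₂).
√(V₂²−V₁²) = √(1501²−598²) = 1376.7 m/s; delay term = 2·5.1·1376.7/(598·1501) = 0.01564 s.
t = 118.0/1501 + 0.01564 = 0.09426 s.

0.094 s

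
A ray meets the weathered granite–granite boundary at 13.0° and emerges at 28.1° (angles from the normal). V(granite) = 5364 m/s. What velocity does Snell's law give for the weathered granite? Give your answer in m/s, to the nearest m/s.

2562 m/s

sin 13.0° = 0.2250; sin 28.1° = 0.4710.
V₁ = V₂·(sin θ₁/sin θ₂) = 5364·(0.2250/0.4710) = 2561.80 m/s.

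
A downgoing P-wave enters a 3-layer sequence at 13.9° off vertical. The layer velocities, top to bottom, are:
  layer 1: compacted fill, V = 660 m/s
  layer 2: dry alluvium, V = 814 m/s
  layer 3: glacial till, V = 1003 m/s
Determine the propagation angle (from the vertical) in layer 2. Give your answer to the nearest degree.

Ray parameter p = sin 13.9° / 660 = 3.6398e-04 s/m.
sin θ_2 = p·V_2 = 3.6398e-04 × 814 = 0.2963.
θ_2 = 17.23° from the vertical.

17°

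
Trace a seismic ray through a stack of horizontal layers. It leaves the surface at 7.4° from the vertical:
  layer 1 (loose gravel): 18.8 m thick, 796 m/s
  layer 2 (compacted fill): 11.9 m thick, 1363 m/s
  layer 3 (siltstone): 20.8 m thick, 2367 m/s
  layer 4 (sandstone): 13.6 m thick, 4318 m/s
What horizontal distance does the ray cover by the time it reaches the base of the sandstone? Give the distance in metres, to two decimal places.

27.04 m

Ray parameter p = sin 7.4° / 796 m/s = 1.6180e-04 s/m.
Layer 1: θ = 7.40°; offset = 18.8·tan 7.40° = 2.4417 m.
Layer 2: sin θ = p·1363 = 0.2205 → θ = 12.74°; offset = 11.9·tan 12.74° = 2.6907 m.
Layer 3: sin θ = p·2367 = 0.3830 → θ = 22.52°; offset = 20.8·tan 22.52° = 8.6237 m.
Layer 4: sin θ = p·4318 = 0.6987 → θ = 44.32°; offset = 13.6·tan 44.32° = 13.2810 m.
Summing the layer offsets gives 27.0371 m.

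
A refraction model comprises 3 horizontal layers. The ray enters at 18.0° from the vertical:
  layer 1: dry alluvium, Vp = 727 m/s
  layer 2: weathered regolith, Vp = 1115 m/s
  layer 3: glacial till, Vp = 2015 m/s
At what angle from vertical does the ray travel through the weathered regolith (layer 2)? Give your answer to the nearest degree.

28°

Snell's law across each interface conserves sin θ / V, so sin θ_2 = V_2·sin θ₁/V₁.
sin θ_2 = 1115 × sin 18.0° / 727 = 0.4739.
θ_2 = 28.29° from the vertical.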